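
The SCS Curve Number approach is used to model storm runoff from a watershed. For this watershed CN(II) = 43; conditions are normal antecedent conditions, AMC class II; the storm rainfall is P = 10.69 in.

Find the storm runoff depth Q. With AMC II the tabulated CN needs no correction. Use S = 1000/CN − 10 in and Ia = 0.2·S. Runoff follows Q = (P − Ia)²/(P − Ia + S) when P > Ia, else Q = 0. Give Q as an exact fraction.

Average conditions: CN = 43 (no AMC adjustment).
S = 1000/43 − 10 = 570/43 in ≈ 13.256 in
Ia = 0.2·(570/43) = 114/43 in ≈ 2.651 in
Excess rainfall: 10.690 − 2.651 = 8.039 in; P > Ia so Q > 0
Q = (34567/4300)²/((34567/4300) + 570/43) = (1194877489/18490000)/(91567/4300) = 1194877489/393738100 in ≈ 3.035 in

Q = 1194877489/393738100 in ≈ 3.035 in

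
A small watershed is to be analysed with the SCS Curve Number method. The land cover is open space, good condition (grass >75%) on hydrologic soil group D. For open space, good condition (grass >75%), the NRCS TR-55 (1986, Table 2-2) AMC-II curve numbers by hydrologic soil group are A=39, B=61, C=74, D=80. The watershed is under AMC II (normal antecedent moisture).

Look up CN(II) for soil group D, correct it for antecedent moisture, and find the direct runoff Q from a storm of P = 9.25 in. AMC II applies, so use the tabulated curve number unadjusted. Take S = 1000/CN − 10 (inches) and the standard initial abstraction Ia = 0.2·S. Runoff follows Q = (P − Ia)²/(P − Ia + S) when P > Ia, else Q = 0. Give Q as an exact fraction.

NRCS table: open space, good condition (grass >75%), soil group D → CN(II) = 80
CN(II) = 80; AMC II needs no correction.
Max retention: S = 1000/80 − 10 = 5/2 in (≈ 2.500 in)
Ia = 0.2·(5/2) = 1/2 in ≈ 0.500 in
Excess rainfall: 9.250 − 0.500 = 8.750 in; P > Ia so Q > 0
Q = (35/4)²/((35/4) + 5/2) = (1225/16)/(45/4) = 245/36 in ≈ 6.806 in

Q = 245/36 in ≈ 6.806 in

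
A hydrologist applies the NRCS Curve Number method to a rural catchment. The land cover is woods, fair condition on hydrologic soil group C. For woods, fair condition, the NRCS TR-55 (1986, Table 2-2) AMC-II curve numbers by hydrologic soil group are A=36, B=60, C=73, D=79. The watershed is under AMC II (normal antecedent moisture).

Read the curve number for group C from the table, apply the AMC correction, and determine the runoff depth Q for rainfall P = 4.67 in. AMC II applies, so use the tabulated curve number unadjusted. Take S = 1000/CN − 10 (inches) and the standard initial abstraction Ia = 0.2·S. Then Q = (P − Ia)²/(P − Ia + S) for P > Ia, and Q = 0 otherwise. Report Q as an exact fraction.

NRCS table: woods, fair condition, soil group C → CN(II) = 73
Average conditions: CN = 73 (no AMC adjustment).
Retention S: 1000/CN − 10 with CN=73.000 → S = 270/73 ≈ 3.699 in
Initial abstraction Ia = S/5 = (270/73)/5 = 54/73 ≈ 0.740 in
Excess rainfall: 4.670 − 0.740 = 3.930 in; P > Ia so Q > 0
Runoff Q = (P−Ia)²/(P−Ia+S) = (3.930)²/(3.930+3.699) = 823173481/406544300 ≈ 2.025 in

Q = 823173481/406544300 in ≈ 2.025 in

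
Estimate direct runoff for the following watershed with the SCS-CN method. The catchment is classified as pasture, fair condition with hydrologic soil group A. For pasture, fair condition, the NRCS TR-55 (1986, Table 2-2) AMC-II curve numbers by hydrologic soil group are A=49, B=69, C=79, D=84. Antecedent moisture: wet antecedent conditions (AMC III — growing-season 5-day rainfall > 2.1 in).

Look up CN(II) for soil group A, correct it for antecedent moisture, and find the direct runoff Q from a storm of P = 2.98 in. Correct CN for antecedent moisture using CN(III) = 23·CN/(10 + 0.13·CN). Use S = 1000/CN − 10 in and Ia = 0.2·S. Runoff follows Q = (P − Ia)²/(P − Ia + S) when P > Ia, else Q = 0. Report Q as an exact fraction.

Q = 13670987929/20957861050 in ≈ 0.652 in

NRCS table: pasture, fair condition, soil group A → CN(II) = 49
Wet (AMC III): CN(III) = 23·49/(10 + 0.13·49) = 1127/(1637/100) = 112700/1637 ≈ 68.845
S = 1000/(112700/1637) − 10 = 5100/1127 in ≈ 4.525 in
Ia = 0.2·(5100/1127) = 1020/1127 in ≈ 0.905 in
Since P=2.980 > Ia=0.905: effective rainfall P−Ia = 116923/56350 in
Q: (116923/56350)² ÷ (371923/56350) = 13670987929/20957861050 in (≈ 0.652 in)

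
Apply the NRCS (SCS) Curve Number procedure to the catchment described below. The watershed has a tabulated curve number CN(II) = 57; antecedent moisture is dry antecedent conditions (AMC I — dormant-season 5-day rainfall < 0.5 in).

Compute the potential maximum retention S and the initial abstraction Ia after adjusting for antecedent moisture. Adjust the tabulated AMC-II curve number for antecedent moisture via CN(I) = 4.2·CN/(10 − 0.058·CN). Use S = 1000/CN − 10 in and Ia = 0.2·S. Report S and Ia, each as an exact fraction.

Dry (AMC I): CN(I) = 4.2·57/(10 − 0.058·57) = (1197/5)/(3347/500) = 119700/3347 ≈ 35.763
Max retention: S = 1000/(119700/3347) − 10 = 21500/1197 in (≈ 17.962 in)
Initial abstraction Ia = S/5 = (21500/1197)/5 = 4300/1197 ≈ 3.592 in

S = 21500/1197 in ≈ 17.962 in; Ia = 4300/1197 in ≈ 3.592 in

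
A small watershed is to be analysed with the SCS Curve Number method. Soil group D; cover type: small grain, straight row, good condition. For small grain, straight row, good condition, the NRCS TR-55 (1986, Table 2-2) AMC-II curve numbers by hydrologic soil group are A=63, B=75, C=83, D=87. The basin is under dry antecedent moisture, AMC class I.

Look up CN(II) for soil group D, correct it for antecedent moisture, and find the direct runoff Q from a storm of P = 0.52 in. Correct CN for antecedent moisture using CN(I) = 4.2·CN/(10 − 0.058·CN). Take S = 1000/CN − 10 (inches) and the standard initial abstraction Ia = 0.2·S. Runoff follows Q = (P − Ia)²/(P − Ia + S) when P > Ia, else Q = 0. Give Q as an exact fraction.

Q = 0 in ≈ 0.000 in

NRCS table: small grain, straight row, good condition, soil group D → CN(II) = 87
CN(I) from CN(II)=87: (4.2·87)/(10 − 0.058·87) = 182700/2477 ≈ 73.759
Retention S: 1000/CN − 10 with CN=73.759 → S = 6500/1827 ≈ 3.558 in
Ia = 0.2·(6500/1827) = 1300/1827 in ≈ 0.712 in
P = 0.520 ≤ Ia = 0.712 in: entire storm abstracted, Q = 0.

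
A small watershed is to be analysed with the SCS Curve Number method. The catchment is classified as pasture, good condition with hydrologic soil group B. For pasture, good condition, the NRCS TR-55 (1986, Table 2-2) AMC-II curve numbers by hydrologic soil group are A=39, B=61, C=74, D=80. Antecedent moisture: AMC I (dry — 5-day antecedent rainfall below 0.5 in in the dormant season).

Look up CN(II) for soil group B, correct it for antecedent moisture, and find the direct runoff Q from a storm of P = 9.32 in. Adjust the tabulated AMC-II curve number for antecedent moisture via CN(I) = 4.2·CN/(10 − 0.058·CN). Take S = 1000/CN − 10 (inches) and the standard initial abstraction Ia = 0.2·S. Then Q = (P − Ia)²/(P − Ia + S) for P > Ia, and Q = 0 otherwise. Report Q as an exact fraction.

NRCS table: pasture, good condition, soil group B → CN(II) = 61
CN(I) from CN(II)=61: (4.2·61)/(10 − 0.058·61) = 42700/1077 ≈ 39.647
S = 1000/(42700/1077) − 10 = 6500/427 in ≈ 15.222 in
Initial abstraction Ia = S/5 = (6500/427)/5 = 1300/427 ≈ 3.044 in
Since P=9.320 > Ia=3.044: effective rainfall P−Ia = 66991/10675 in
Runoff Q = (P−Ia)²/(P−Ia+S) = (6.276)²/(6.276+15.222) = 4487794081/2449816425 ≈ 1.832 in

Q = 4487794081/2449816425 in ≈ 1.832 in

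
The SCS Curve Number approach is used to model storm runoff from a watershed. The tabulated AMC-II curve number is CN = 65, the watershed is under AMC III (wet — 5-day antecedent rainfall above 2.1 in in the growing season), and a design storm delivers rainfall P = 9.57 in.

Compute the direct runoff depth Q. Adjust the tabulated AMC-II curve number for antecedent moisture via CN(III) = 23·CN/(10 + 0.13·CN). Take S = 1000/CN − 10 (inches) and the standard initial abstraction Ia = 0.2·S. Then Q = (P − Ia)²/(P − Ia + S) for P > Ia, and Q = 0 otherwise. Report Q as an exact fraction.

Q = 74061812449/10230075700 in ≈ 7.240 in

Adjust CN=65 to AMC III: 23·65/(10 + 0.13·65) → 1495 ÷ (369/20) = 29900/369 ≈ 81.030
Max retention: S = 1000/(29900/369) − 10 = 700/299 in (≈ 2.341 in)
Ia = 0.2S: 0.2·2.341 = 0.468 in (exactly 140/299)
Since P=9.570 > Ia=0.468: effective rainfall P−Ia = 272143/29900 in
Runoff Q = (P−Ia)²/(P−Ia+S) = (9.102)²/(9.102+2.341) = 74061812449/10230075700 ≈ 7.240 in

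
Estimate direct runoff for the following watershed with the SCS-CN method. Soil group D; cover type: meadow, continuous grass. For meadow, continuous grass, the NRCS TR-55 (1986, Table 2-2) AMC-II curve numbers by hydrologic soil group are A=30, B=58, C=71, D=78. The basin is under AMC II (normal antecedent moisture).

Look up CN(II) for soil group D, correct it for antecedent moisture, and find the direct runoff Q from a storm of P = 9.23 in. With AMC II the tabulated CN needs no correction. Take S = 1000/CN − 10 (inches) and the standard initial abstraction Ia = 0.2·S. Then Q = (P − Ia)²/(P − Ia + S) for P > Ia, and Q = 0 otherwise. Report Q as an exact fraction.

NRCS table: meadow, continuous grass, soil group D → CN(II) = 78
Average conditions: CN = 78 (no AMC adjustment).
S = 1000/78 − 10 = 110/39 in ≈ 2.821 in
Ia = 0.2·(110/39) = 22/39 in ≈ 0.564 in
Excess rainfall: 9.230 − 0.564 = 8.666 in; P > Ia so Q > 0
Q: (33797/3900)² ÷ (44797/3900) = 1142237209/174708300 in (≈ 6.538 in)

Q = 1142237209/174708300 in ≈ 6.538 in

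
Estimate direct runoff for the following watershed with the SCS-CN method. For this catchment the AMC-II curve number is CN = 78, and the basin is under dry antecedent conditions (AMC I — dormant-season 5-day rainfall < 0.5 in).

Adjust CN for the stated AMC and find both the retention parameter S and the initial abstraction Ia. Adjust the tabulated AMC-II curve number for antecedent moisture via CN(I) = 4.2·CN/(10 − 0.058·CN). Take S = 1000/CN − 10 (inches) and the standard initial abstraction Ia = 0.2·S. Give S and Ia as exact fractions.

S = 5500/819 in ≈ 6.716 in; Ia = 1100/819 in ≈ 1.343 in

CN(I) from CN(II)=78: (4.2·78)/(10 − 0.058·78) = 81900/1369 ≈ 59.825
Max retention: S = 1000/(81900/1369) − 10 = 5500/819 in (≈ 6.716 in)
Ia = 0.2S: 0.2·6.716 = 1.343 in (exactly 1100/819)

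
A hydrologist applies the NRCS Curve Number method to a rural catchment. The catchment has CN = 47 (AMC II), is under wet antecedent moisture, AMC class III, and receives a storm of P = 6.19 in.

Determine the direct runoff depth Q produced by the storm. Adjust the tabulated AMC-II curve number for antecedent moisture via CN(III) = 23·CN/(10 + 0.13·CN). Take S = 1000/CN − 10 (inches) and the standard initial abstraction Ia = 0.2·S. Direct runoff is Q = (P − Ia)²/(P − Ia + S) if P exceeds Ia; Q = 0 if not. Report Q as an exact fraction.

Wet (AMC III): CN(III) = 23·47/(10 + 0.13·47) = 1081/(1611/100) = 108100/1611 ≈ 67.101
Retention S: 1000/CN − 10 with CN=67.101 → S = 5300/1081 ≈ 4.903 in
Ia = 0.2·(5300/1081) = 1060/1081 in ≈ 0.981 in
Excess rainfall: 6.190 − 0.981 = 5.209 in; P > Ia so Q > 0
Runoff Q = (P−Ia)²/(P−Ia+S) = (5.209)²/(5.209+4.903) = 317125533321/118168325900 ≈ 2.684 in

Q = 317125533321/118168325900 in ≈ 2.684 in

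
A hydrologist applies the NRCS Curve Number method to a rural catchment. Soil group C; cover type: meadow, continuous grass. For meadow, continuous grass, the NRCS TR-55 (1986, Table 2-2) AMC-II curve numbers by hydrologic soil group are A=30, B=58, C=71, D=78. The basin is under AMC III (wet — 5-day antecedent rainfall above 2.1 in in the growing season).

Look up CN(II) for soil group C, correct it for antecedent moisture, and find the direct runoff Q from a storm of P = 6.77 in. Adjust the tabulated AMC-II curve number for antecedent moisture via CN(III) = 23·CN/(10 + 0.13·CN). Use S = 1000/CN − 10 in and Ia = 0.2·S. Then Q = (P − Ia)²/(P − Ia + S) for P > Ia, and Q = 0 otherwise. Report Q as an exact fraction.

Q = 1097342146681/218420445300 in ≈ 5.024 in

NRCS table: meadow, continuous grass, soil group C → CN(II) = 71
Adjust CN=71 to AMC III: 23·71/(10 + 0.13·71) → 1633 ÷ (1923/100) = 163300/1923 ≈ 84.919
S = 1000/(163300/1923) − 10 = 2900/1633 in ≈ 1.776 in
Ia = 0.2S: 0.2·1.776 = 0.355 in (exactly 580/1633)
P − Ia = 6.770 − 0.355 = 1047541/163300 ≈ 6.415 in (> 0, runoff occurs)
Q: (1047541/163300)² ÷ (1337541/163300) = 1097342146681/218420445300 in (≈ 5.024 in)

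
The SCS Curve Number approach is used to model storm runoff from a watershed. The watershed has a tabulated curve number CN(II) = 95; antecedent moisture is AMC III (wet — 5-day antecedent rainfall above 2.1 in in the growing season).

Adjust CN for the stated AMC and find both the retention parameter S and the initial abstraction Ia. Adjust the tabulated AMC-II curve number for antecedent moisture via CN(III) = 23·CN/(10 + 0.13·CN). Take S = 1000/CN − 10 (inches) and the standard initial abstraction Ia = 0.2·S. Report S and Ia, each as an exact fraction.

S = 100/437 in ≈ 0.229 in; Ia = 20/437 in ≈ 0.046 in

Adjust CN=95 to AMC III: 23·95/(10 + 0.13·95) → 2185 ÷ (447/20) = 43700/447 ≈ 97.763
Max retention: S = 1000/(43700/447) − 10 = 100/437 in (≈ 0.229 in)
Ia = 0.2S: 0.2·0.229 = 0.046 in (exactly 20/437)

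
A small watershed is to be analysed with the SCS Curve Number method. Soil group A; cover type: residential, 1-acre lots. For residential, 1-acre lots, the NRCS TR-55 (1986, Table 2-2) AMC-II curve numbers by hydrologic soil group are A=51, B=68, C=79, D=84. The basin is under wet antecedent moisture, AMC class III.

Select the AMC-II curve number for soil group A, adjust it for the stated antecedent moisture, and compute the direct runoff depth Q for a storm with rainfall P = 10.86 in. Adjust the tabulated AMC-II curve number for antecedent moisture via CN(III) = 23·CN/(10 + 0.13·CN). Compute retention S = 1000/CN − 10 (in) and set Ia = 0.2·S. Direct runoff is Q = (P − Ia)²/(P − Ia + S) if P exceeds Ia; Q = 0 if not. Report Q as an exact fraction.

NRCS table: residential, 1-acre lots, soil group A → CN(II) = 51
CN(III) from CN(II)=51: (23·51)/(10 + 0.13·51) = 117300/1663 ≈ 70.535
Retention S: 1000/CN − 10 with CN=70.535 → S = 4900/1173 ≈ 4.177 in
Ia = 0.2S: 0.2·4.177 = 0.835 in (exactly 980/1173)
Since P=10.860 > Ia=0.835: effective rainfall P−Ia = 587939/58650 in
Q = (587939/58650)²/((587939/58650) + 4900/1173) = (345672267721/3439822500)/(832939/58650) = 345672267721/48851872350 in ≈ 7.076 in

Q = 345672267721/48851872350 in ≈ 7.076 in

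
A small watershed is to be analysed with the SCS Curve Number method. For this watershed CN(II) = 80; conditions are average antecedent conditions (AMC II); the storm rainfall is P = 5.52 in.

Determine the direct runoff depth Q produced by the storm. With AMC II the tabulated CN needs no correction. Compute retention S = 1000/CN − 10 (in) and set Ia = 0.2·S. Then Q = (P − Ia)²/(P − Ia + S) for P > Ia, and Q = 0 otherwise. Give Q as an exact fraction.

Q = 63001/18800 in ≈ 3.351 in

Average conditions: CN = 80 (no AMC adjustment).
S = 1000/80 − 10 = 5/2 in ≈ 2.500 in
Initial abstraction Ia = S/5 = (5/2)/5 = 1/2 ≈ 0.500 in
Since P=5.520 > Ia=0.500: effective rainfall P−Ia = 251/50 in
Runoff Q = (P−Ia)²/(P−Ia+S) = (5.020)²/(5.020+2.500) = 63001/18800 ≈ 3.351 in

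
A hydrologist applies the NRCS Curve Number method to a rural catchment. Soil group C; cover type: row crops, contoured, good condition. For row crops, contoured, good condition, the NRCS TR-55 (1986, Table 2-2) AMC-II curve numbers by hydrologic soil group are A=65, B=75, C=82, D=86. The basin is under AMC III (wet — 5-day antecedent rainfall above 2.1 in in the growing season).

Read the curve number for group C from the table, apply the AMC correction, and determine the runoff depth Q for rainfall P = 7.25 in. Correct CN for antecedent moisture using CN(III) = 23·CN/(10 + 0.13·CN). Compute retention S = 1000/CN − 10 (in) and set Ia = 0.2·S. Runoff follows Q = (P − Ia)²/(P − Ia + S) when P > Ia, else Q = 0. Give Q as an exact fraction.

Q = 708997129/114016244 in ≈ 6.218 in

NRCS table: row crops, contoured, good condition, soil group C → CN(II) = 82
Adjust CN=82 to AMC III: 23·82/(10 + 0.13·82) → 1886 ÷ (1033/50) = 94300/1033 ≈ 91.288
S = 1000/(94300/1033) − 10 = 900/943 in ≈ 0.954 in
Initial abstraction Ia = S/5 = (900/943)/5 = 180/943 ≈ 0.191 in
Since P=7.250 > Ia=0.191: effective rainfall P−Ia = 26627/3772 in
Runoff Q = (P−Ia)²/(P−Ia+S) = (7.059)²/(7.059+0.954) = 708997129/114016244 ≈ 6.218 in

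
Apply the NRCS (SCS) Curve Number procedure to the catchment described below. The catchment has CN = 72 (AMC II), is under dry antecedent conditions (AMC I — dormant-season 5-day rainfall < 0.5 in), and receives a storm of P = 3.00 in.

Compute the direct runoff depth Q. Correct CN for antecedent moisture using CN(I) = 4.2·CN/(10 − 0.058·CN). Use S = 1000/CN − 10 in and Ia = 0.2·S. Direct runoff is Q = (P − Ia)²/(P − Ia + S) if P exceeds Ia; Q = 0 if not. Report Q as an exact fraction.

Q = 961/7587 in ≈ 0.127 in

Adjust CN=72 to AMC I: 4.2·72/(10 − 0.058·72) → (1512/5) ÷ (728/125) = 675/13 ≈ 51.923
Max retention: S = 1000/(675/13) − 10 = 250/27 in (≈ 9.259 in)
Ia = 0.2S: 0.2·9.259 = 1.852 in (exactly 50/27)
P − Ia = 3.000 − 1.852 = 31/27 ≈ 1.148 in (> 0, runoff occurs)
Q: (31/27)² ÷ (281/27) = 961/7587 in (≈ 0.127 in)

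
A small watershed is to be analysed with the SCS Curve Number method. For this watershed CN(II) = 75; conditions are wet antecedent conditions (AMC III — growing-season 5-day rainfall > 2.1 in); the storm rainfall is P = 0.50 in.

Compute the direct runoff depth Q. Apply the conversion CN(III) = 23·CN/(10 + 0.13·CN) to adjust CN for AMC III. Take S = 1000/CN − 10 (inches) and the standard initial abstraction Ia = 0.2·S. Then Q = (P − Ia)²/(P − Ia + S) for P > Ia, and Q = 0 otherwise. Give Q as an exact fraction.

Q = 841/31602 in ≈ 0.027 in

CN(III) from CN(II)=75: (23·75)/(10 + 0.13·75) = 6900/79 ≈ 87.342
S = 1000/(6900/79) − 10 = 100/69 in ≈ 1.449 in
Initial abstraction Ia = S/5 = (100/69)/5 = 20/69 ≈ 0.290 in
Excess rainfall: 0.500 − 0.290 = 0.210 in; P > Ia so Q > 0
Q = (29/138)²/((29/138) + 100/69) = (841/19044)/(229/138) = 841/31602 in ≈ 0.027 in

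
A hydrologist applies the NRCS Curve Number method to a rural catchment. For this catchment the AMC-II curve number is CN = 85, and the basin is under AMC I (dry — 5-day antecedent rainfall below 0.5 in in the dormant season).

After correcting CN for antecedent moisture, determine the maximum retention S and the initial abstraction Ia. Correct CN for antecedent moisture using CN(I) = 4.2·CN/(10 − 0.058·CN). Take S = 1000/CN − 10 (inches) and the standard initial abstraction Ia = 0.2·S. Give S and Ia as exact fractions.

S = 500/119 in ≈ 4.202 in; Ia = 100/119 in ≈ 0.840 in

Dry (AMC I): CN(I) = 4.2·85/(10 − 0.058·85) = 357/(507/100) = 11900/169 ≈ 70.414
S = 1000/(11900/169) − 10 = 500/119 in ≈ 4.202 in
Initial abstraction Ia = S/5 = (500/119)/5 = 100/119 ≈ 0.840 in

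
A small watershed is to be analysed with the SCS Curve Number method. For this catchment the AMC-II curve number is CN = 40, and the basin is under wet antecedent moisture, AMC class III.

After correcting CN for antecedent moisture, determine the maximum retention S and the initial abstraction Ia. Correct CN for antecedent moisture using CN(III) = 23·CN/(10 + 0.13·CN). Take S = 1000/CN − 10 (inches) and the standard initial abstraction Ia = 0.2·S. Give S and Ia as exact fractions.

Wet (AMC III): CN(III) = 23·40/(10 + 0.13·40) = 920/(76/5) = 1150/19 ≈ 60.526
Max retention: S = 1000/(1150/19) − 10 = 150/23 in (≈ 6.522 in)
Initial abstraction Ia = S/5 = (150/23)/5 = 30/23 ≈ 1.304 in

S = 150/23 in ≈ 6.522 in; Ia = 30/23 in ≈ 1.304 in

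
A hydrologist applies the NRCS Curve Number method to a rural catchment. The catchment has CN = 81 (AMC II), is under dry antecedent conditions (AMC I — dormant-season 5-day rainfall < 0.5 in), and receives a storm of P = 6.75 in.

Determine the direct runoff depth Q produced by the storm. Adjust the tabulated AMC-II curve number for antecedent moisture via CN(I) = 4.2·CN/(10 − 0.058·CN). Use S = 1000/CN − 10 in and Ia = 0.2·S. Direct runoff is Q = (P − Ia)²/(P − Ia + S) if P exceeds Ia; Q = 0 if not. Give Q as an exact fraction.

Q = 1468958929/519328908 in ≈ 2.829 in

Adjust CN=81 to AMC I: 4.2·81/(10 − 0.058·81) → (1701/5) ÷ (2651/500) = 170100/2651 ≈ 64.164
Max retention: S = 1000/(170100/2651) − 10 = 9500/1701 in (≈ 5.585 in)
Ia = 0.2·(9500/1701) = 1900/1701 in ≈ 1.117 in
Excess rainfall: 6.750 − 1.117 = 5.633 in; P > Ia so Q > 0
Q: (38327/6804)² ÷ (76327/6804) = 1468958929/519328908 in (≈ 2.829 in)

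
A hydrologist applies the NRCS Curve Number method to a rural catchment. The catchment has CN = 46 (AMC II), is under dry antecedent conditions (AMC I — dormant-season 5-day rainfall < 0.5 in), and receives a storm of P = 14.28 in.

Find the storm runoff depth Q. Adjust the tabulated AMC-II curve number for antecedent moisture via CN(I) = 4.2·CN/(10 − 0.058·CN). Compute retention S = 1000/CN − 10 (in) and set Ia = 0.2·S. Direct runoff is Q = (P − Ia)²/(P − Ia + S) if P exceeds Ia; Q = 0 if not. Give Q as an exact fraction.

Dry (AMC I): CN(I) = 4.2·46/(10 − 0.058·46) = (966/5)/(1833/250) = 16100/611 ≈ 26.350
Max retention: S = 1000/(16100/611) − 10 = 4500/161 in (≈ 27.950 in)
Ia = 0.2S: 0.2·27.950 = 5.590 in (exactly 900/161)
Excess rainfall: 14.280 − 5.590 = 8.690 in; P > Ia so Q > 0
Runoff Q = (P−Ia)²/(P−Ia+S) = (8.690)²/(8.690+27.950) = 407796843/197864975 ≈ 2.061 in

Q = 407796843/197864975 in ≈ 2.061 in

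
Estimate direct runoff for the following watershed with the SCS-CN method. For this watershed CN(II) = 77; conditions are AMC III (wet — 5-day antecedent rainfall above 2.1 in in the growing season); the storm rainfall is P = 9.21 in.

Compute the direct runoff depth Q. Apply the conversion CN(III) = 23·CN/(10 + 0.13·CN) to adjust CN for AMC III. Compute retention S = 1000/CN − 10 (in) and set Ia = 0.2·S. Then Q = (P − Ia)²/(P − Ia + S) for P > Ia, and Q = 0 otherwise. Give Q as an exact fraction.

Adjust CN=77 to AMC III: 23·77/(10 + 0.13·77) → 1771 ÷ (2001/100) = 7700/87 ≈ 88.506
Max retention: S = 1000/(7700/87) − 10 = 100/77 in (≈ 1.299 in)
Initial abstraction Ia = S/5 = (100/77)/5 = 20/77 ≈ 0.260 in
Since P=9.210 > Ia=0.260: effective rainfall P−Ia = 68917/7700 in
Q = (68917/7700)²/((68917/7700) + 100/77) = (4749552889/59290000)/(78917/7700) = 4749552889/607660900 in ≈ 7.816 in

Q = 4749552889/607660900 in ≈ 7.816 in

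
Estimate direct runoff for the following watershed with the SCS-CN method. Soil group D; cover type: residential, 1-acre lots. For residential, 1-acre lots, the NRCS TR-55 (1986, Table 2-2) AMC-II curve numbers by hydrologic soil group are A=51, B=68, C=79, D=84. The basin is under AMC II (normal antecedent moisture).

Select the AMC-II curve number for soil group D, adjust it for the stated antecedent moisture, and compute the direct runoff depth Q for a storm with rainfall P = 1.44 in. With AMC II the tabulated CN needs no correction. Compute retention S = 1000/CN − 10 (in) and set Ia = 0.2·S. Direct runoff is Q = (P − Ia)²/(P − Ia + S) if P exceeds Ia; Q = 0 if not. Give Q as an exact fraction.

Q = 77284/204225 in ≈ 0.378 in

NRCS table: residential, 1-acre lots, soil group D → CN(II) = 84
Average conditions: CN = 84 (no AMC adjustment).
Retention S: 1000/CN − 10 with CN=84.000 → S = 40/21 ≈ 1.905 in
Ia = 0.2S: 0.2·1.905 = 0.381 in (exactly 8/21)
P − Ia = 1.440 − 0.381 = 556/525 ≈ 1.059 in (> 0, runoff occurs)
Runoff Q = (P−Ia)²/(P−Ia+S) = (1.059)²/(1.059+1.905) = 77284/204225 ≈ 0.378 in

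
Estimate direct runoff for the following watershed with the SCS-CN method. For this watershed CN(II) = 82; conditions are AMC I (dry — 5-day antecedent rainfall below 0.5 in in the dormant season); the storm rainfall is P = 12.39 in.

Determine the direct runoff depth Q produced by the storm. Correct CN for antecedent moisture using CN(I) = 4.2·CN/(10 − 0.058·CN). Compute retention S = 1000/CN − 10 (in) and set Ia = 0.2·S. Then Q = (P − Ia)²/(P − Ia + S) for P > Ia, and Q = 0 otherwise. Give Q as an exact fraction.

Adjust CN=82 to AMC I: 4.2·82/(10 − 0.058·82) → (1722/5) ÷ (1311/250) = 28700/437 ≈ 65.675
S = 1000/(28700/437) − 10 = 1500/287 in ≈ 5.226 in
Ia = 0.2·(1500/287) = 300/287 in ≈ 1.045 in
Excess rainfall: 12.390 − 1.045 = 11.345 in; P > Ia so Q > 0
Q = (325593/28700)²/((325593/28700) + 1500/287) = (106010801649/823690000)/(475593/28700) = 35336933883/4549839700 in ≈ 7.767 in

Q = 35336933883/4549839700 in ≈ 7.767 in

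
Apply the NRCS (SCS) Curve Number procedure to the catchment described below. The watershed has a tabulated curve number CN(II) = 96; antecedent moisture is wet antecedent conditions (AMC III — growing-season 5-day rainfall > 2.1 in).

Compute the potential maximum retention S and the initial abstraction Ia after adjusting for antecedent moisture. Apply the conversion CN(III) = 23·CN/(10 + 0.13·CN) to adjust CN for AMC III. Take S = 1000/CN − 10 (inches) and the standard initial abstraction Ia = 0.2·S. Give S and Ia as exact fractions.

Wet (AMC III): CN(III) = 23·96/(10 + 0.13·96) = 2208/(562/25) = 27600/281 ≈ 98.221
Retention S: 1000/CN − 10 with CN=98.221 → S = 25/138 ≈ 0.181 in
Ia = 0.2S: 0.2·0.181 = 0.036 in (exactly 5/138)

S = 25/138 in ≈ 0.181 in; Ia = 5/138 in ≈ 0.036 in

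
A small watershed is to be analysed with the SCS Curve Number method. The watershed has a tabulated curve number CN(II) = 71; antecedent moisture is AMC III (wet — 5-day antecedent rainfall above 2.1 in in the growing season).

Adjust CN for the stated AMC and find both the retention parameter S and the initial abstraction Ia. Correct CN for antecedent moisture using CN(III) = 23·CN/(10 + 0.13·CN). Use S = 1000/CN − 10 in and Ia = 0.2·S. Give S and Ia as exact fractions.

S = 2900/1633 in ≈ 1.776 in; Ia = 580/1633 in ≈ 0.355 in

CN(III) from CN(II)=71: (23·71)/(10 + 0.13·71) = 163300/1923 ≈ 84.919
S = 1000/(163300/1923) − 10 = 2900/1633 in ≈ 1.776 in
Ia = 0.2S: 0.2·1.776 = 0.355 in (exactly 580/1633)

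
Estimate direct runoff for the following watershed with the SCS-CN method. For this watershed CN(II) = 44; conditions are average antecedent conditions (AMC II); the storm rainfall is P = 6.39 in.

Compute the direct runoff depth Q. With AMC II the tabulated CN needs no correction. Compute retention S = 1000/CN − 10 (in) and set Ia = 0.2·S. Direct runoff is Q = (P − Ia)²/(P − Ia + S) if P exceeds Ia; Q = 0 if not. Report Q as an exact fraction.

Average conditions: CN = 44 (no AMC adjustment).
Retention S: 1000/CN − 10 with CN=44.000 → S = 140/11 ≈ 12.727 in
Ia = 0.2·(140/11) = 28/11 in ≈ 2.545 in
Excess rainfall: 6.390 − 2.545 = 3.845 in; P > Ia so Q > 0
Runoff Q = (P−Ia)²/(P−Ia+S) = (3.845)²/(3.845+12.727) = 17884441/20051900 ≈ 0.892 in

Q = 17884441/20051900 in ≈ 0.892 in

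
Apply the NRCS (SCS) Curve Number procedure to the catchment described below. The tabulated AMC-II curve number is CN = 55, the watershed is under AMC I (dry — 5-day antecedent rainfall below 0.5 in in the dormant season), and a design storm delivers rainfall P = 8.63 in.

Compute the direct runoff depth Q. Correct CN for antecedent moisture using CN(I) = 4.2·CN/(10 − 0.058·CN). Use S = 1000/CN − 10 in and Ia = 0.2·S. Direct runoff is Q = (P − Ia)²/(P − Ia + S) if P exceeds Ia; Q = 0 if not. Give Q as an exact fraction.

Q = 1328675401/1435672700 in ≈ 0.925 in

Adjust CN=55 to AMC I: 4.2·55/(10 − 0.058·55) → 231 ÷ (681/100) = 7700/227 ≈ 33.921
S = 1000/(7700/227) − 10 = 1500/77 in ≈ 19.481 in
Ia = 0.2·(1500/77) = 300/77 in ≈ 3.896 in
Excess rainfall: 8.630 − 3.896 = 4.734 in; P > Ia so Q > 0
Q = (36451/7700)²/((36451/7700) + 1500/77) = (1328675401/59290000)/(186451/7700) = 1328675401/1435672700 in ≈ 0.925 in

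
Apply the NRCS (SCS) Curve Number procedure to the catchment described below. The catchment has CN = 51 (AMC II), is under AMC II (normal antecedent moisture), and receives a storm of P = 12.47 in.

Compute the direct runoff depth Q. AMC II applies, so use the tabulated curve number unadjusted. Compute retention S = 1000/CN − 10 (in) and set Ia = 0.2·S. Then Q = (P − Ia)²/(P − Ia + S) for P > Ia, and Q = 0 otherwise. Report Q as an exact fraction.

Q = 2894117209/524264700 in ≈ 5.520 in

Average conditions: CN = 51 (no AMC adjustment).
S = 1000/51 − 10 = 490/51 in ≈ 9.608 in
Ia = 0.2·(490/51) = 98/51 in ≈ 1.922 in
P − Ia = 12.470 − 1.922 = 53797/5100 ≈ 10.548 in (> 0, runoff occurs)
Q: (53797/5100)² ÷ (102797/5100) = 2894117209/524264700 in (≈ 5.520 in)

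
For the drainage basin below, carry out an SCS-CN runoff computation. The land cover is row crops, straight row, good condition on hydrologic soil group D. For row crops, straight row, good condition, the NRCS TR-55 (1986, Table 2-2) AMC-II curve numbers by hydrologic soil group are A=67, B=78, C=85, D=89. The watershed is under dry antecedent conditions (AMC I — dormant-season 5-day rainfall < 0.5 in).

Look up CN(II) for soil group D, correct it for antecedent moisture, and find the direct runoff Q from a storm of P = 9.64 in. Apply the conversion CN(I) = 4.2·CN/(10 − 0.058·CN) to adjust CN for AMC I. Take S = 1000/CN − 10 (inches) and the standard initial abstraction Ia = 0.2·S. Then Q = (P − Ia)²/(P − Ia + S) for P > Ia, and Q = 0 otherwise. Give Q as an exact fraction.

Q = 178868939041/26186045025 in ≈ 6.831 in

NRCS table: row crops, straight row, good condition, soil group D → CN(II) = 89
Dry (AMC I): CN(I) = 4.2·89/(10 − 0.058·89) = (1869/5)/(2419/500) = 186900/2419 ≈ 77.263
Max retention: S = 1000/(186900/2419) − 10 = 5500/1869 in (≈ 2.943 in)
Ia = 0.2S: 0.2·2.943 = 0.589 in (exactly 1100/1869)
Excess rainfall: 9.640 − 0.589 = 9.051 in; P > Ia so Q > 0
Q = (422929/46725)²/((422929/46725) + 5500/1869) = (178868939041/2183225625)/(560429/46725) = 178868939041/26186045025 in ≈ 6.831 in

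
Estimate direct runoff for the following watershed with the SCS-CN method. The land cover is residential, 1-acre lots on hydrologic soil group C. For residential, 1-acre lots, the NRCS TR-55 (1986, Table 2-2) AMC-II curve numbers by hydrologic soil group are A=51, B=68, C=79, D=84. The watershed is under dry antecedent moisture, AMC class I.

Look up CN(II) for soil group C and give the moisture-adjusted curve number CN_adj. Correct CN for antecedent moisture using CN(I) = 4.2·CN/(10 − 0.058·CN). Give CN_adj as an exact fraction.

NRCS table: residential, 1-acre lots, soil group C → CN(II) = 79
CN(I) from CN(II)=79: (4.2·79)/(10 − 0.058·79) = 7900/129 ≈ 61.240

CN_adj = 7900/129 ≈ 61.240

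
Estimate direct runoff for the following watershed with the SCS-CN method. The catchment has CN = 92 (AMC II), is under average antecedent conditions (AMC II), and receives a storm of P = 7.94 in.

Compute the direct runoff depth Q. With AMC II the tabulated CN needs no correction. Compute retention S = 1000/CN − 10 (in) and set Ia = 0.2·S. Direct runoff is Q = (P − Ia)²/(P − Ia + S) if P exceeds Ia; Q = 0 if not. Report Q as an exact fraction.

Q = 79762761/11420650 in ≈ 6.984 in

CN(II) = 92; AMC II needs no correction.
Max retention: S = 1000/92 − 10 = 20/23 in (≈ 0.870 in)
Ia = 0.2S: 0.2·0.870 = 0.174 in (exactly 4/23)
Excess rainfall: 7.940 − 0.174 = 7.766 in; P > Ia so Q > 0
Runoff Q = (P−Ia)²/(P−Ia+S) = (7.766)²/(7.766+0.870) = 79762761/11420650 ≈ 6.984 in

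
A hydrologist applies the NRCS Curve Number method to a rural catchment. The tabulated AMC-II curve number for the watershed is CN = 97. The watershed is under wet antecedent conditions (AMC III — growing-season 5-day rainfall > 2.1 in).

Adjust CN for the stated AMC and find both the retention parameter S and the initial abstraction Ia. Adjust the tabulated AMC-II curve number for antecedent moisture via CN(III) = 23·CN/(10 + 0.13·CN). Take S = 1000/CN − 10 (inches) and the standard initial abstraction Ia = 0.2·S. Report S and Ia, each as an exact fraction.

Adjust CN=97 to AMC III: 23·97/(10 + 0.13·97) → 2231 ÷ (2261/100) = 223100/2261 ≈ 98.673
Max retention: S = 1000/(223100/2261) − 10 = 300/2231 in (≈ 0.134 in)
Ia = 0.2S: 0.2·0.134 = 0.027 in (exactly 60/2231)

S = 300/2231 in ≈ 0.134 in; Ia = 60/2231 in ≈ 0.027 in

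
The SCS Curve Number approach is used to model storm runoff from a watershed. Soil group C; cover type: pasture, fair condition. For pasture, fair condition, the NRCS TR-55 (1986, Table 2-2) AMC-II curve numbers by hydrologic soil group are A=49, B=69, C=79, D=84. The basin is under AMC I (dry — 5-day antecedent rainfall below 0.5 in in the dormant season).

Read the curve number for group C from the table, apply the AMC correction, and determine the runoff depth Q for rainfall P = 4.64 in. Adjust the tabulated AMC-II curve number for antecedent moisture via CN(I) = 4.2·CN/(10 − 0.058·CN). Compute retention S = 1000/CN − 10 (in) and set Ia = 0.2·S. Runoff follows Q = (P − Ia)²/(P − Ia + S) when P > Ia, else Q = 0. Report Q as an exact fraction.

Q = 11102224/9462225 in ≈ 1.173 in

NRCS table: pasture, fair condition, soil group C → CN(II) = 79
Dry (AMC I): CN(I) = 4.2·79/(10 − 0.058·79) = (1659/5)/(2709/500) = 7900/129 ≈ 61.240
Max retention: S = 1000/(7900/129) − 10 = 500/79 in (≈ 6.329 in)
Ia = 0.2S: 0.2·6.329 = 1.266 in (exactly 100/79)
Excess rainfall: 4.640 − 1.266 = 3.374 in; P > Ia so Q > 0
Q: (6664/1975)² ÷ (19164/1975) = 11102224/9462225 in (≈ 1.173 in)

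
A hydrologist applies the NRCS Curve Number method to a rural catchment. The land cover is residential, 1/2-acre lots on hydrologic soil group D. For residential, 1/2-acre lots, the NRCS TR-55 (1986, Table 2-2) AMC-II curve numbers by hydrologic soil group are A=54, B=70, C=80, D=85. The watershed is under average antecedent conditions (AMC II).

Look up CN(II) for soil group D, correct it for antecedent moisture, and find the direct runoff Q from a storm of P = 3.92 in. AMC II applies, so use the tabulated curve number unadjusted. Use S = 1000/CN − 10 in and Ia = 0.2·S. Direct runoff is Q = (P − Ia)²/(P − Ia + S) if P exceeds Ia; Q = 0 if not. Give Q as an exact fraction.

Q = 1149128/481525 in ≈ 2.386 in

NRCS table: residential, 1/2-acre lots, soil group D → CN(II) = 85
CN(II) = 85; AMC II needs no correction.
S = 1000/85 − 10 = 30/17 in ≈ 1.765 in
Ia = 0.2·(30/17) = 6/17 in ≈ 0.353 in
Since P=3.920 > Ia=0.353: effective rainfall P−Ia = 1516/425 in
Q = (1516/425)²/((1516/425) + 30/17) = (2298256/180625)/(2266/425) = 1149128/481525 in ≈ 2.386 in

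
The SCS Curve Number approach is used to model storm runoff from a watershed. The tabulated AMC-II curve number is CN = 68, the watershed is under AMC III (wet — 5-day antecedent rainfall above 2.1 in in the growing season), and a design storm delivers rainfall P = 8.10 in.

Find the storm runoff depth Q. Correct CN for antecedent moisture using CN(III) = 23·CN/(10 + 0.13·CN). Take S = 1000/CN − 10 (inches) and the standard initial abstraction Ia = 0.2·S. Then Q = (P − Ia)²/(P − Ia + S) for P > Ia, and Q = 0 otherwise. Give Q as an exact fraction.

Wet (AMC III): CN(III) = 23·68/(10 + 0.13·68) = 1564/(471/25) = 39100/471 ≈ 83.015
S = 1000/(39100/471) − 10 = 800/391 in ≈ 2.046 in
Ia = 0.2·(800/391) = 160/391 in ≈ 0.409 in
P − Ia = 8.100 − 0.409 = 30071/3910 ≈ 7.691 in (> 0, runoff occurs)
Runoff Q = (P−Ia)²/(P−Ia+S) = (7.691)²/(7.691+2.046) = 904265041/148857610 ≈ 6.075 in

Q = 904265041/148857610 in ≈ 6.075 in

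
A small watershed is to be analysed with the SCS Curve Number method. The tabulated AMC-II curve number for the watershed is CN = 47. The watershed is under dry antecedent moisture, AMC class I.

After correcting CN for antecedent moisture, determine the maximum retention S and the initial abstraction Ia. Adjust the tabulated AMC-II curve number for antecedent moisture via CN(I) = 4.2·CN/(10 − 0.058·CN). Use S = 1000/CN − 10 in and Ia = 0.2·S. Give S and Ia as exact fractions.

Adjust CN=47 to AMC I: 4.2·47/(10 − 0.058·47) → (987/5) ÷ (3637/500) = 98700/3637 ≈ 27.138
Max retention: S = 1000/(98700/3637) − 10 = 26500/987 in (≈ 26.849 in)
Ia = 0.2S: 0.2·26.849 = 5.370 in (exactly 5300/987)

S = 26500/987 in ≈ 26.849 in; Ia = 5300/987 in ≈ 5.370 in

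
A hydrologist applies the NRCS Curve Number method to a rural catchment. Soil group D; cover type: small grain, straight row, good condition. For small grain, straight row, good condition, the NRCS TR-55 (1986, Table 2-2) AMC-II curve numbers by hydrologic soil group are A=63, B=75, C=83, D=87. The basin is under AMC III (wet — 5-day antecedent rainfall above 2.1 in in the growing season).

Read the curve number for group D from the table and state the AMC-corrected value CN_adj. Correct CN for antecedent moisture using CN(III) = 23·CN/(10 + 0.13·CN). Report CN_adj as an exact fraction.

NRCS table: small grain, straight row, good condition, soil group D → CN(II) = 87
Adjust CN=87 to AMC III: 23·87/(10 + 0.13·87) → 2001 ÷ (2131/100) = 200100/2131 ≈ 93.900

CN_adj = 200100/2131 ≈ 93.900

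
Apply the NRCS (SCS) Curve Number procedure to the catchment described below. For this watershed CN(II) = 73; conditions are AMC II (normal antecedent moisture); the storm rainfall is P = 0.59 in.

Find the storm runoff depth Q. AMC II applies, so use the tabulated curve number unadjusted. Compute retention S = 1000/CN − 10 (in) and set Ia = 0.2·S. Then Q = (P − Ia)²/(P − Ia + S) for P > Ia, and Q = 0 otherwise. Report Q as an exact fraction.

Q = 0 in ≈ 0.000 in

Average conditions: CN = 73 (no AMC adjustment).
S = 1000/73 − 10 = 270/73 in ≈ 3.699 in
Ia = 0.2·(270/73) = 54/73 in ≈ 0.740 in
P = 0.590 ≤ Ia = 0.740 in: entire storm abstracted, Q = 0.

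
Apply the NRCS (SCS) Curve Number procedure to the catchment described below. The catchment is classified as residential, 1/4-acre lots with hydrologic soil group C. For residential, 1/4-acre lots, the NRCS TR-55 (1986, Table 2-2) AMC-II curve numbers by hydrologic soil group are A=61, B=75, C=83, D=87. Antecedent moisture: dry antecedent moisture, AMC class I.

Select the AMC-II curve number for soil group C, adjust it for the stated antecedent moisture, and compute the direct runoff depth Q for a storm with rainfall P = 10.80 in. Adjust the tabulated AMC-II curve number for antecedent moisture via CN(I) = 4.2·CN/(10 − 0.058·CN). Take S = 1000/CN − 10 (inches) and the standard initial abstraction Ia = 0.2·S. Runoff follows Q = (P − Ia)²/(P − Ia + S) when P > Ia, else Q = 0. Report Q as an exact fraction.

NRCS table: residential, 1/4-acre lots, soil group C → CN(II) = 83
Dry (AMC I): CN(I) = 4.2·83/(10 − 0.058·83) = (1743/5)/(2593/500) = 174300/2593 ≈ 67.219
S = 1000/(174300/2593) − 10 = 8500/1743 in ≈ 4.877 in
Ia = 0.2·(8500/1743) = 1700/1743 in ≈ 0.975 in
Excess rainfall: 10.800 − 0.975 = 9.825 in; P > Ia so Q > 0
Runoff Q = (P−Ia)²/(P−Ia+S) = (9.825)²/(9.825+4.877) = 3665563442/558291615 ≈ 6.566 in

Q = 3665563442/558291615 in ≈ 6.566 in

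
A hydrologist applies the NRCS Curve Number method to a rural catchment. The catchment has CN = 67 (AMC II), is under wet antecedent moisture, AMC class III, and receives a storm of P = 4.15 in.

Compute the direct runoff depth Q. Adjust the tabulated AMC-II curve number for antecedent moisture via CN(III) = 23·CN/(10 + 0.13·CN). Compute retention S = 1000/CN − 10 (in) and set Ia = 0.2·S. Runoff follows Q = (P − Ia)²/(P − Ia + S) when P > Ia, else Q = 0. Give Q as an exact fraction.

Q = 13156778209/5569266460 in ≈ 2.362 in

Adjust CN=67 to AMC III: 23·67/(10 + 0.13·67) → 1541 ÷ (1871/100) = 154100/1871 ≈ 82.362
Retention S: 1000/CN − 10 with CN=82.362 → S = 3300/1541 ≈ 2.141 in
Ia = 0.2S: 0.2·2.141 = 0.428 in (exactly 660/1541)
Since P=4.150 > Ia=0.428: effective rainfall P−Ia = 114703/30820 in
Q: (114703/30820)² ÷ (180703/30820) = 13156778209/5569266460 in (≈ 2.362 in)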